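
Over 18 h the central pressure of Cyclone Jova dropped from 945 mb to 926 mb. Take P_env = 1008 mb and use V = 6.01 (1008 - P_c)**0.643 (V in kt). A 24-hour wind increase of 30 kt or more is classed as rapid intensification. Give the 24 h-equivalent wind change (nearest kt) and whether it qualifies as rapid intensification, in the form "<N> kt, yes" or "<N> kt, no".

21 kt, no

V₁: ΔP = 63, V ≈ 6.01 × 63^0.643 ≈ 86.27 kt.
V₂: ΔP = 82, V ≈ 6.01 × 82^0.643 ≈ 102.20 kt.
ΔV over 18 h = 15.93 kt → 24 h equivalent = 15.93 × 24/18 ≈ 21.24 kt.
21 kt < 30 kt ⇒ not rapid intensification.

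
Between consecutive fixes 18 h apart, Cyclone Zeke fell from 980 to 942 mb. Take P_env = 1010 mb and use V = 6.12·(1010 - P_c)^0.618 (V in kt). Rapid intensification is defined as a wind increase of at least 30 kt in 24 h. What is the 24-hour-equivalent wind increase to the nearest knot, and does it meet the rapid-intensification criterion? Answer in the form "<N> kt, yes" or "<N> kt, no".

V₁: ΔP = 30, V ≈ 6.12 × 30^0.618 ≈ 50.07 kt.
V₂: ΔP = 68, V ≈ 6.12 × 68^0.618 ≈ 83.03 kt.
ΔV over 18 h = 32.96 kt → 24 h equivalent = 32.96 × 24/18 ≈ 43.95 kt.
44 kt ≥ 30 kt ⇒ rapid intensification.

44 kt, yes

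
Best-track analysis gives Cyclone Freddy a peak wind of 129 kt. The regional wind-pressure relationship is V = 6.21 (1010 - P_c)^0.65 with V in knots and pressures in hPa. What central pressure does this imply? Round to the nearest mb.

904 mb

ΔP = (V / 6.21)^(1/0.65) = (129/6.21)^1.538.
129/6.21 = 20.773; 20.773^1.538 ≈ 106.39 mb.
P_c = 1010 − 106.39 = 903.61 ≈ 904 mb.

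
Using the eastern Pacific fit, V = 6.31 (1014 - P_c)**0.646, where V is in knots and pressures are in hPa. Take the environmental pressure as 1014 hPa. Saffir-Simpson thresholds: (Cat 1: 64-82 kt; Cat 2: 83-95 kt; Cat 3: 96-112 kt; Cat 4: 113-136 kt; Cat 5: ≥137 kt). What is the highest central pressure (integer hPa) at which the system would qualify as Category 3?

946 hPa

Category 3 begins at V = 96 kt.
Required ΔP = (96/6.31)^(1/0.646) = 15.214^1.548 ≈ 67.62 hPa.
P_c ≤ 1014 − 67.62 = 946.38, so the highest integer P_c is 946 hPa.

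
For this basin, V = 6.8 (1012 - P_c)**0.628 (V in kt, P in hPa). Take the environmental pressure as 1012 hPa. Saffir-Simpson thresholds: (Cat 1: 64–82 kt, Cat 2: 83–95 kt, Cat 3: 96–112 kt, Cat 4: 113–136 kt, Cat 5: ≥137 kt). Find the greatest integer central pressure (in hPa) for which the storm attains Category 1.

976 hPa

Category 1 begins at V = 64 kt.
Required ΔP = (64/6.8)^(1/0.628) = 9.412^1.592 ≈ 35.52 hPa.
P_c ≤ 1012 − 35.52 = 976.48, so the highest integer P_c is 976 hPa.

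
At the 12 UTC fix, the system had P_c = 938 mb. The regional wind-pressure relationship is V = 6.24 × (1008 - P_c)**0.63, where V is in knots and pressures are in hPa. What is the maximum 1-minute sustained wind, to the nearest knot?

ΔP = 1008 − 938 = 70 mb.
70^0.63 ≈ 14.535.
V ≈ 6.24 × 14.535 ≈ 90.7 kt.

91 kt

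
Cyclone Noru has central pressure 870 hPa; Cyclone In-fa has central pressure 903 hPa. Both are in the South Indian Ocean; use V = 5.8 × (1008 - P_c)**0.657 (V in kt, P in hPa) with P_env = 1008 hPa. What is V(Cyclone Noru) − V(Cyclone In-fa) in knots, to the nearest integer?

Cyclone Noru: ΔP = 138; V ≈ 5.8 × 138^0.657 ≈ 147.68 kt.
Cyclone In-fa: ΔP = 105; V ≈ 5.8 × 105^0.657 ≈ 123.41 kt.
Difference ≈ 147.68 − 123.41 = 24.27 → 24 kt.

24 kt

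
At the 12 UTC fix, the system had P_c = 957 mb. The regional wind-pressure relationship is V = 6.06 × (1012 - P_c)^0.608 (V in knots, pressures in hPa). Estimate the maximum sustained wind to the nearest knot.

ΔP = 1012 − 957 = 55 mb.
55^0.608 ≈ 11.432.
V ≈ 6.06 × 11.432 ≈ 69.3 kt.

69 kt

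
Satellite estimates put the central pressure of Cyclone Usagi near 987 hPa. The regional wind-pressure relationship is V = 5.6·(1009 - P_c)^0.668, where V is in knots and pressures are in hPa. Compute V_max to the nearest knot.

44 kt

ΔP = 1009 − 987 = 22 hPa.
22^0.668 ≈ 7.884.
V ≈ 5.6 × 7.884 ≈ 44.1 kt.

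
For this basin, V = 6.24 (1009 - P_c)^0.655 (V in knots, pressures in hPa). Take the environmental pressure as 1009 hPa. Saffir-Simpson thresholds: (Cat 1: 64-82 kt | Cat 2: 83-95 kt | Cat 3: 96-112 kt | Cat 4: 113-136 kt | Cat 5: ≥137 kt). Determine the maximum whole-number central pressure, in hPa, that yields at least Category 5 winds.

Category 5 begins at V = 137 kt.
Required ΔP = (137/6.24)^(1/0.655) = 21.955^1.527 ≈ 111.72 hPa.
P_c ≤ 1009 − 111.72 = 897.28, so the highest integer P_c is 897 hPa.

897 hPa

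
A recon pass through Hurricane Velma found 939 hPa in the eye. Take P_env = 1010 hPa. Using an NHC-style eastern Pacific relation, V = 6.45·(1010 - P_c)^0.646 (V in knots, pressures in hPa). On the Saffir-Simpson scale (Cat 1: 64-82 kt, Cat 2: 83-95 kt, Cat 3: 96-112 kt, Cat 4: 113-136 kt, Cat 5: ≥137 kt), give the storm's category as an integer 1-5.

ΔP = 1010 − 939 = 71 hPa.
V ≈ 6.45 × 71^0.646 = 6.45 × 15.70 ≈ 101 kt.
101 kt falls in the Category 3 band.

3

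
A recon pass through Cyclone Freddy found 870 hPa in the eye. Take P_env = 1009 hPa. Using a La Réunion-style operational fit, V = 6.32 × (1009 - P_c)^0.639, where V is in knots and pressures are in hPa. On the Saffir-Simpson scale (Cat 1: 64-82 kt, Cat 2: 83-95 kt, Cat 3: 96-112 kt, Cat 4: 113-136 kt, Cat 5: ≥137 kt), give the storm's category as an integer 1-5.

ΔP = 1009 − 870 = 139 hPa.
V ≈ 6.32 × 139^0.639 = 6.32 × 23.41 ≈ 148 kt.
148 kt falls in the Category 5 band.

5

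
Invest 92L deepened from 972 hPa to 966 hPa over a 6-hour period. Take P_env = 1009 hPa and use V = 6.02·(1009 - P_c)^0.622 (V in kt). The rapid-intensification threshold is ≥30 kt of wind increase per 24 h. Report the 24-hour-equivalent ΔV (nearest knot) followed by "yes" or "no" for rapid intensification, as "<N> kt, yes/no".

22 kt, no

V₁: ΔP = 37, V ≈ 6.02 × 37^0.622 ≈ 56.89 kt.
V₂: ΔP = 43, V ≈ 6.02 × 43^0.622 ≈ 62.46 kt.
ΔV over 6 h = 5.57 kt → 24 h equivalent = 5.57 × 24/6 ≈ 22.28 kt.
22 kt < 30 kt ⇒ not rapid intensification.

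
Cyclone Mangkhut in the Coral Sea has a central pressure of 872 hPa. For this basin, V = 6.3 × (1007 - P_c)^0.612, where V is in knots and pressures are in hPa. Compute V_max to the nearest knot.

127 kt

ΔP = 1007 − 872 = 135 hPa.
135^0.612 ≈ 20.126.
V ≈ 6.3 × 20.126 ≈ 126.8 kt.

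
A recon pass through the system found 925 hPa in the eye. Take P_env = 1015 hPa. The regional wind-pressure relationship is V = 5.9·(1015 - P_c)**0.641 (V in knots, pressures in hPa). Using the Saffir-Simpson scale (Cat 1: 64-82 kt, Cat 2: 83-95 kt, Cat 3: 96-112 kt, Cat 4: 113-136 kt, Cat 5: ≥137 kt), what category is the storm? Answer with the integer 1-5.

3

ΔP = 1015 − 925 = 90 hPa.
V ≈ 5.9 × 90^0.641 = 5.9 × 17.89 ≈ 106 kt.
106 kt falls in the Category 3 band.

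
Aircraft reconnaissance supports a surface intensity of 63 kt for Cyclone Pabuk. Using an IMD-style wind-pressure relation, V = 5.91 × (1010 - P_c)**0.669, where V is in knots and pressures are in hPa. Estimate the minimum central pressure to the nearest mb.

ΔP = (V / 5.91)^(1/0.669) = (63/5.91)^1.495.
63/5.91 = 10.660; 10.660^1.495 ≈ 34.38 mb.
P_c = 1010 − 34.38 = 975.62 ≈ 976 mb.

976 mb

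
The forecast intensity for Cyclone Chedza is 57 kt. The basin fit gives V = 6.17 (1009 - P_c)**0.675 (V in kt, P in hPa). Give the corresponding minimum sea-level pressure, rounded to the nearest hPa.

ΔP = (V / 6.17)^(1/0.675) = (57/6.17)^1.481.
57/6.17 = 9.238; 9.238^1.481 ≈ 26.95 hPa.
P_c = 1009 − 26.95 = 982.05 ≈ 982 hPa.

982 hPa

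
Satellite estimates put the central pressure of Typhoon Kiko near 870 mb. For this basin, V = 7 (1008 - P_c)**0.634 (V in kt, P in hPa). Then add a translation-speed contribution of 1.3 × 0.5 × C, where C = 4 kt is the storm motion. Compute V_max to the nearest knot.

162 kt

ΔP = 1008 − 870 = 138 mb.
138^0.634 ≈ 22.734.
V ≈ 7 × 22.734 ≈ 159.1 kt.
Translation term: 1.3 × 0.5 × 4 = 2.6 kt.
Corrected V ≈ 161.7 kt → 162 kt.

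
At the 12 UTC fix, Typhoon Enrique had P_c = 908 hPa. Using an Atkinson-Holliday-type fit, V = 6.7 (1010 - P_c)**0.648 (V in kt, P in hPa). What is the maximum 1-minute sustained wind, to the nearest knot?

134 kt

ΔP = 1010 − 908 = 102 hPa.
102^0.648 ≈ 20.025.
V ≈ 6.7 × 20.025 ≈ 134.2 kt.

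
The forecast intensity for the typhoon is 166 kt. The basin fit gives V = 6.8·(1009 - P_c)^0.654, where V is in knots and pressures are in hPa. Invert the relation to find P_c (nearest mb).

877 mb

ΔP = (V / 6.8)^(1/0.654) = (166/6.8)^1.529.
166/6.8 = 24.412; 24.412^1.529 ≈ 132.35 mb.
P_c = 1009 − 132.35 = 876.65 ≈ 877 mb.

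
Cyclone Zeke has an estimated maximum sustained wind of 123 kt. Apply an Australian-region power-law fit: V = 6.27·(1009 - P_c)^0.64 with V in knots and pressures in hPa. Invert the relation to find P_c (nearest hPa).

904 hPa

ΔP = (V / 6.27)^(1/0.64) = (123/6.27)^1.562.
123/6.27 = 19.617; 19.617^1.562 ≈ 104.65 hPa.
P_c = 1009 − 104.65 = 904.35 ≈ 904 hPa.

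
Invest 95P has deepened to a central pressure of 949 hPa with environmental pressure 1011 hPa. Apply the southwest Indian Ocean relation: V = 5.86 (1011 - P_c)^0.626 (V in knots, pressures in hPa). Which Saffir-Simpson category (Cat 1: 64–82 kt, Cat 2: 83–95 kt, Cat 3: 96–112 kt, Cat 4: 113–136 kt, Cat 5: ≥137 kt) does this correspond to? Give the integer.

1

ΔP = 1011 − 949 = 62 hPa.
V ≈ 5.86 × 62^0.626 = 5.86 × 13.24 ≈ 78 kt.
78 kt falls in the Category 1 band.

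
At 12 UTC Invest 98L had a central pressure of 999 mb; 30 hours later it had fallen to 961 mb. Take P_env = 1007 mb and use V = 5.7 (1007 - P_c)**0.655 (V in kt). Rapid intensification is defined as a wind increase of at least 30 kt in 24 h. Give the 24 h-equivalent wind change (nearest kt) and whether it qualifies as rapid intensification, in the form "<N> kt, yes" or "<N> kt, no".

V₁: ΔP = 8, V ≈ 5.7 × 8^0.655 ≈ 22.25 kt.
V₂: ΔP = 46, V ≈ 5.7 × 46^0.655 ≈ 69.98 kt.
ΔV over 30 h = 47.73 kt → 24 h equivalent = 47.73 × 24/30 ≈ 38.18 kt.
38 kt ≥ 30 kt ⇒ rapid intensification.

38 kt, yes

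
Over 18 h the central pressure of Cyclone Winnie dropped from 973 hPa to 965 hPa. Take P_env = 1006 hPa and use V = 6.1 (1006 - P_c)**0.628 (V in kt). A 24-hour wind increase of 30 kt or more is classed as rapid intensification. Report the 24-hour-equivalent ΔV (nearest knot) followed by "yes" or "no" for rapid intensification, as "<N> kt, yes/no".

11 kt, no

V₁: ΔP = 33, V ≈ 6.1 × 33^0.628 ≈ 54.82 kt.
V₂: ΔP = 41, V ≈ 6.1 × 41^0.628 ≈ 62.83 kt.
ΔV over 18 h = 8.01 kt → 24 h equivalent = 8.01 × 24/18 ≈ 10.68 kt.
11 kt < 30 kt ⇒ not rapid intensification.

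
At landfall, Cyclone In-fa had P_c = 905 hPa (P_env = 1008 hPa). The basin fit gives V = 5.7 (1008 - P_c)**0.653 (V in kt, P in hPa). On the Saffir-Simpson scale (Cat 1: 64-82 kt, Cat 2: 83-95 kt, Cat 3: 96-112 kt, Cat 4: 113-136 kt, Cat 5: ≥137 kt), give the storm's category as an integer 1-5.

4

ΔP = 1008 − 905 = 103 hPa.
V ≈ 5.7 × 103^0.653 = 5.7 × 20.62 ≈ 118 kt.
118 kt falls in the Category 4 band.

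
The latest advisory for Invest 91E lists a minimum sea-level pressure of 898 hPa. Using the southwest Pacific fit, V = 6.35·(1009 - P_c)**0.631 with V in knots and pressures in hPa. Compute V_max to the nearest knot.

ΔP = 1009 − 898 = 111 hPa.
111^0.631 ≈ 19.525.
V ≈ 6.35 × 19.525 ≈ 124.0 kt.

124 kt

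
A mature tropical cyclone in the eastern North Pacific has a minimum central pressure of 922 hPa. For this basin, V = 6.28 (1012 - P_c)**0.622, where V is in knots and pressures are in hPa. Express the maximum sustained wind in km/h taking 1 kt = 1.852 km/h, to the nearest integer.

191 km/h

ΔP = 1012 − 922 = 90 hPa.
V ≈ 6.28 × 90^0.622 = 6.28 × 16.426 ≈ 103.157 kt.
103.157 × 1.852 ≈ 191.05 km/h → 191 km/h.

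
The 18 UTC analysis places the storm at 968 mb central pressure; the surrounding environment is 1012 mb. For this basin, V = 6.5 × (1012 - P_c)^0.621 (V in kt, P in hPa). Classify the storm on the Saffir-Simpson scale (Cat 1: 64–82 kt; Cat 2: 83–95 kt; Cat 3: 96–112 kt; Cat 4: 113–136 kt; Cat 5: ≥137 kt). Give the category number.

ΔP = 1012 − 968 = 44 mb.
V ≈ 6.5 × 44^0.621 = 6.5 × 10.49 ≈ 68 kt.
68 kt falls in the Category 1 band.

1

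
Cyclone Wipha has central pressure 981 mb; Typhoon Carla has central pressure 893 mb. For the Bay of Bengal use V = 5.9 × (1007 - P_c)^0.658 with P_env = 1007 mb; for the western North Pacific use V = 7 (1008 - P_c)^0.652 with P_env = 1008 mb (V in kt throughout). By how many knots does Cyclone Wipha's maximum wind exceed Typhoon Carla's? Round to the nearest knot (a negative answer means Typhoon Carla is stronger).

Cyclone Wipha: ΔP = 26; V ≈ 5.9 × 26^0.658 ≈ 50.34 kt.
Typhoon Carla: ΔP = 115; V ≈ 7 × 115^0.652 ≈ 154.41 kt.
Difference ≈ 50.34 − 154.41 = -104.07 → -104 kt.

-104 kt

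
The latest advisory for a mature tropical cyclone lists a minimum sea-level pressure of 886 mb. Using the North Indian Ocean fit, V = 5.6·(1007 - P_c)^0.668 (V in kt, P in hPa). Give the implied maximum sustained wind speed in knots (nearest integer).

ΔP = 1007 − 886 = 121 mb.
121^0.668 ≈ 24.621.
V ≈ 5.6 × 24.621 ≈ 137.9 kt.

138 kt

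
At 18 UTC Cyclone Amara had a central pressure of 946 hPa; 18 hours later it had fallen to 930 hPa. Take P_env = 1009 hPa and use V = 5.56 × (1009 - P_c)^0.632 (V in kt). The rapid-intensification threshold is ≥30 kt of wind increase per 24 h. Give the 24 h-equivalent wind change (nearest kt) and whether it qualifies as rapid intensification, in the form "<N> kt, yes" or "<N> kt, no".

V₁: ΔP = 63, V ≈ 5.56 × 63^0.632 ≈ 76.25 kt.
V₂: ΔP = 79, V ≈ 5.56 × 79^0.632 ≈ 87.98 kt.
ΔV over 18 h = 11.73 kt → 24 h equivalent = 11.73 × 24/18 ≈ 15.64 kt.
16 kt < 30 kt ⇒ not rapid intensification.

16 kt, no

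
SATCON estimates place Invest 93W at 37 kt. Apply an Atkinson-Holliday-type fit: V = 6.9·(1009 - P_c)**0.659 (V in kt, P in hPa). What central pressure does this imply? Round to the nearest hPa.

ΔP = (V / 6.9)^(1/0.659) = (37/6.9)^1.517.
37/6.9 = 5.362; 5.362^1.517 ≈ 12.79 hPa.
P_c = 1009 − 12.79 = 996.21 ≈ 996 hPa.

996 hPa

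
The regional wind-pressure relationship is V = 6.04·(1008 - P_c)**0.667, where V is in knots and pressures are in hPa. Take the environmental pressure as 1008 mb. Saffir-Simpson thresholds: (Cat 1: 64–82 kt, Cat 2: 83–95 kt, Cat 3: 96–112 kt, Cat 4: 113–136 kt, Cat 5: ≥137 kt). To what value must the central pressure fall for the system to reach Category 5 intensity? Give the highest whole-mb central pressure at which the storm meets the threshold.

900 mb

Category 5 begins at V = 137 kt.
Required ΔP = (137/6.04)^(1/0.667) = 22.682^1.499 ≈ 107.77 mb.
P_c ≤ 1008 − 107.77 = 900.23, so the highest integer P_c is 900 mb.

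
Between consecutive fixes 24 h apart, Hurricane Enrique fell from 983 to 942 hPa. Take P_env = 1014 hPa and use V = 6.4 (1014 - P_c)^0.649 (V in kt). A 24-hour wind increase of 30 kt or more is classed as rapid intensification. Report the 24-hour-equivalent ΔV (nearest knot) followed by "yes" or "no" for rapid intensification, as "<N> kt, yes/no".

43 kt, yes

V₁: ΔP = 31, V ≈ 6.4 × 31^0.649 ≈ 59.44 kt.
V₂: ΔP = 72, V ≈ 6.4 × 72^0.649 ≈ 102.70 kt.
ΔV over 24 h = 43.26 kt → 24 h equivalent = 43.26 × 24/24 ≈ 43.26 kt.
43 kt ≥ 30 kt ⇒ rapid intensification.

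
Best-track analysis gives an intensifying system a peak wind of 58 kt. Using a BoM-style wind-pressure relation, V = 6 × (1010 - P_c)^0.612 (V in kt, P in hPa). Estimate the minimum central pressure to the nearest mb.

ΔP = (V / 6)^(1/0.612) = (58/6)^1.634.
58/6 = 9.667; 9.667^1.634 ≈ 40.73 mb.
P_c = 1010 − 40.73 = 969.27 ≈ 969 mb.

969 mb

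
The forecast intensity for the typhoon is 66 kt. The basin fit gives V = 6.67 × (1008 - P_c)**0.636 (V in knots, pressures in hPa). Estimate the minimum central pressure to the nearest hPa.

ΔP = (V / 6.67)^(1/0.636) = (66/6.67)^1.572.
66/6.67 = 9.895; 9.895^1.572 ≈ 36.74 hPa.
P_c = 1008 − 36.74 = 971.26 ≈ 971 hPa.

971 hPa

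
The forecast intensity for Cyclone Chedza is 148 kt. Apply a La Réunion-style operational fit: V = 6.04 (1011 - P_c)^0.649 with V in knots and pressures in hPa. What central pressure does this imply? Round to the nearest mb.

ΔP = (V / 6.04)^(1/0.649) = (148/6.04)^1.541.
148/6.04 = 24.503; 24.503^1.541 ≈ 138.22 mb.
P_c = 1011 − 138.22 = 872.78 ≈ 873 mb.

873 mb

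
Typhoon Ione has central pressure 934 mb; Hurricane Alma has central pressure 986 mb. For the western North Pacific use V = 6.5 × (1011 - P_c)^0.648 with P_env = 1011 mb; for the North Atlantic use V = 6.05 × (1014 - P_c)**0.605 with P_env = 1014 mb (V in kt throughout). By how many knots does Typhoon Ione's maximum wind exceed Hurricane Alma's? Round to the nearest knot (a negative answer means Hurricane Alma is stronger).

Typhoon Ione: ΔP = 77; V ≈ 6.5 × 77^0.648 ≈ 108.48 kt.
Hurricane Alma: ΔP = 28; V ≈ 6.05 × 28^0.605 ≈ 45.42 kt.
Difference ≈ 108.48 − 45.42 = 63.06 → 63 kt.

63 kt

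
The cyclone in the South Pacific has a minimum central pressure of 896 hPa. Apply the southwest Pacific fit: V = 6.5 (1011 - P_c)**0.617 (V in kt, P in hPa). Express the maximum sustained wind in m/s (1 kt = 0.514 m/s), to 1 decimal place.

ΔP = 1011 − 896 = 115 hPa.
V ≈ 6.5 × 115^0.617 = 6.5 × 18.683 ≈ 121.441 kt.
121.441 × 0.514 ≈ 62.42 m/s → 62.4 m/s.

62.4 m/s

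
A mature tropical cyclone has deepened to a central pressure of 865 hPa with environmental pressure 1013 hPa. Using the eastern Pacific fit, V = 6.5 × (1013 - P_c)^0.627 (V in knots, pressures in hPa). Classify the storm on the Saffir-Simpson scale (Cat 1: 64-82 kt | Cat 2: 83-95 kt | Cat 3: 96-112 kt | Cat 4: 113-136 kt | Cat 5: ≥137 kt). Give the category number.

5

ΔP = 1013 − 865 = 148 hPa.
V ≈ 6.5 × 148^0.627 = 6.5 × 22.95 ≈ 149 kt.
149 kt falls in the Category 5 band.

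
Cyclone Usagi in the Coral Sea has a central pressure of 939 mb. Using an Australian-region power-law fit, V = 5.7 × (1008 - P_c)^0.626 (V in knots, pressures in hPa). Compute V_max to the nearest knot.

81 kt

ΔP = 1008 − 939 = 69 mb.
69^0.626 ≈ 14.162.
V ≈ 5.7 × 14.162 ≈ 80.7 kt.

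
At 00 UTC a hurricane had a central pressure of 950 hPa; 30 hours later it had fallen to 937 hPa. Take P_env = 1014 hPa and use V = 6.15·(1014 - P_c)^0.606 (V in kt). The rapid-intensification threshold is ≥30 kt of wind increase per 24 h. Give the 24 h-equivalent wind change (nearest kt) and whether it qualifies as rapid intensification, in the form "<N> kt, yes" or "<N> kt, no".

7 kt, no

V₁: ΔP = 64, V ≈ 6.15 × 64^0.606 ≈ 76.46 kt.
V₂: ΔP = 77, V ≈ 6.15 × 77^0.606 ≈ 85.52 kt.
ΔV over 30 h = 9.06 kt → 24 h equivalent = 9.06 × 24/30 ≈ 7.25 kt.
7 kt < 30 kt ⇒ not rapid intensification.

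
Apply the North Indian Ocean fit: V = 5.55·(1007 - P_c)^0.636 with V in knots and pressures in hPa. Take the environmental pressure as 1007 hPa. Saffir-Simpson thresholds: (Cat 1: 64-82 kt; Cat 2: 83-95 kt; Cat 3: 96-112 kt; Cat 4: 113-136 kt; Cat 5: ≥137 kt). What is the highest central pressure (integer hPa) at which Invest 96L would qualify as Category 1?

Category 1 begins at V = 64 kt.
Required ΔP = (64/5.55)^(1/0.636) = 11.532^1.572 ≈ 46.73 hPa.
P_c ≤ 1007 − 46.73 = 960.27, so the highest integer P_c is 960 hPa.

960 hPa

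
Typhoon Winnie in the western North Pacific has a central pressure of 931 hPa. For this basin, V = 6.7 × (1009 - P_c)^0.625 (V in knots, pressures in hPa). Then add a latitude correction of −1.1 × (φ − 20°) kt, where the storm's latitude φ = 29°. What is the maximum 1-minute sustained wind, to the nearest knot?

ΔP = 1009 − 931 = 78 hPa.
78^0.625 ≈ 15.225.
V ≈ 6.7 × 15.225 ≈ 102.0 kt.
Latitude correction: −1.1 × (29 − 20) = -9.9 kt.
Corrected V ≈ 92.1 kt → 92 kt.

92 kt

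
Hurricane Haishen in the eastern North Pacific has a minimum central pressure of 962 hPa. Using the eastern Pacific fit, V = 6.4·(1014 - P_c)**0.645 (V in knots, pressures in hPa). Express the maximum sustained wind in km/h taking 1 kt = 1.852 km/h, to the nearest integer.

ΔP = 1014 − 962 = 52 hPa.
V ≈ 6.4 × 52^0.645 = 6.4 × 12.789 ≈ 81.847 kt.
81.847 × 1.852 ≈ 151.58 km/h → 152 km/h.

152 km/h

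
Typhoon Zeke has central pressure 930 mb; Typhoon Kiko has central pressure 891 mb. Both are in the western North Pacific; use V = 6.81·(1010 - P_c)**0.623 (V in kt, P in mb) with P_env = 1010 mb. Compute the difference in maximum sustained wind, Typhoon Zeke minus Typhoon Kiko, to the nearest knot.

Typhoon Zeke: ΔP = 80; V ≈ 6.81 × 80^0.623 ≈ 104.42 kt.
Typhoon Kiko: ΔP = 119; V ≈ 6.81 × 119^0.623 ≈ 133.73 kt.
Difference ≈ 104.42 − 133.73 = -29.31 → -29 kt.

-29 kt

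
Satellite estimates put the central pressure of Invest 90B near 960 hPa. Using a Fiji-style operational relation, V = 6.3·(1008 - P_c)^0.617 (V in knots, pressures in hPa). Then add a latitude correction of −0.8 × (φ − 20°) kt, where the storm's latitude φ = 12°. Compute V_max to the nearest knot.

75 kt

ΔP = 1008 − 960 = 48 hPa.
48^0.617 ≈ 10.897.
V ≈ 6.3 × 10.897 ≈ 68.7 kt.
Latitude correction: −0.8 × (12 − 20) = 6.4 kt.
Corrected V ≈ 75.1 kt → 75 kt.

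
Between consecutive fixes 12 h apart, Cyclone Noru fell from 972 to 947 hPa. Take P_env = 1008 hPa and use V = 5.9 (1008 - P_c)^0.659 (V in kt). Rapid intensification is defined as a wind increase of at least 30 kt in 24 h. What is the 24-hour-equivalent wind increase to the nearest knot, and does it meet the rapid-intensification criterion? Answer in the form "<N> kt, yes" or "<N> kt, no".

52 kt, yes

V₁: ΔP = 36, V ≈ 5.9 × 36^0.659 ≈ 62.58 kt.
V₂: ΔP = 61, V ≈ 5.9 × 61^0.659 ≈ 88.59 kt.
ΔV over 12 h = 26.01 kt → 24 h equivalent = 26.01 × 24/12 ≈ 52.02 kt.
52 kt ≥ 30 kt ⇒ rapid intensification.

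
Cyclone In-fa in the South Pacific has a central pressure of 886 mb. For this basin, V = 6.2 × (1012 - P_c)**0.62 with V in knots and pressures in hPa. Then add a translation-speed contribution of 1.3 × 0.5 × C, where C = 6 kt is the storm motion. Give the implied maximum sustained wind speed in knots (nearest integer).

128 kt

ΔP = 1012 − 886 = 126 mb.
126^0.62 ≈ 20.055.
V ≈ 6.2 × 20.055 ≈ 124.3 kt.
Translation term: 1.3 × 0.5 × 6 = 3.9 kt.
Corrected V ≈ 128.2 kt → 128 kt.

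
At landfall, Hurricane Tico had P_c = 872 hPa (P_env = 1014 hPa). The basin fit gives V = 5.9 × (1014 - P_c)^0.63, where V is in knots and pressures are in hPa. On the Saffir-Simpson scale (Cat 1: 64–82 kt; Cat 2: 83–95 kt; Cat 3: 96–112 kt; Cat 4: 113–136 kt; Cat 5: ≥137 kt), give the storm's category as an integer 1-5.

ΔP = 1014 − 872 = 142 hPa.
V ≈ 5.9 × 142^0.63 = 5.9 × 22.70 ≈ 134 kt.
134 kt falls in the Category 4 band.

4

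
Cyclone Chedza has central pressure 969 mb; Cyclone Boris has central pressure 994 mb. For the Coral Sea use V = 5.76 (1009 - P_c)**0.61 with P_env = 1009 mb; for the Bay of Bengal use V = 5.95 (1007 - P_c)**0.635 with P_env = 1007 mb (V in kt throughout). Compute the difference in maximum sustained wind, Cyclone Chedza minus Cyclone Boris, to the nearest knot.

24 kt

Cyclone Chedza: ΔP = 40; V ≈ 5.76 × 40^0.61 ≈ 54.66 kt.
Cyclone Boris: ΔP = 13; V ≈ 5.95 × 13^0.635 ≈ 30.33 kt.
Difference ≈ 54.66 − 30.33 = 24.33 → 24 kt.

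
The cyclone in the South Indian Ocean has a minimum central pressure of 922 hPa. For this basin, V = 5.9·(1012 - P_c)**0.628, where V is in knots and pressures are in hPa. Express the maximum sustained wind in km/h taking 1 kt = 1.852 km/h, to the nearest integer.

ΔP = 1012 − 922 = 90 hPa.
V ≈ 5.9 × 90^0.628 = 5.9 × 16.876 ≈ 99.567 kt.
99.567 × 1.852 ≈ 184.40 km/h → 184 km/h.

184 km/h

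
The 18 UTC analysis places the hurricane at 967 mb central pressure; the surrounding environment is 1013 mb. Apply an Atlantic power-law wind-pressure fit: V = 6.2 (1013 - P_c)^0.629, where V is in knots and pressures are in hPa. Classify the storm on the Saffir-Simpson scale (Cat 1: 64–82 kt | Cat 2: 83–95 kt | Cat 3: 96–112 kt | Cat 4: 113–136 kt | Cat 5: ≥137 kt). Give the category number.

ΔP = 1013 − 967 = 46 mb.
V ≈ 6.2 × 46^0.629 = 6.2 × 11.11 ≈ 69 kt.
69 kt falls in the Category 1 band.

1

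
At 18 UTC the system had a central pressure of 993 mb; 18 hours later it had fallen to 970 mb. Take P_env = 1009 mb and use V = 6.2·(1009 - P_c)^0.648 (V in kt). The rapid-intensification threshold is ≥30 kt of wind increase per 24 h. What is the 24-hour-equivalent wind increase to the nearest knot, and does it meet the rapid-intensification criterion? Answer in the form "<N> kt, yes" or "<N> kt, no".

V₁: ΔP = 16, V ≈ 6.2 × 16^0.648 ≈ 37.38 kt.
V₂: ΔP = 39, V ≈ 6.2 × 39^0.648 ≈ 66.59 kt.
ΔV over 18 h = 29.21 kt → 24 h equivalent = 29.21 × 24/18 ≈ 38.95 kt.
39 kt ≥ 30 kt ⇒ rapid intensification.

39 kt, yes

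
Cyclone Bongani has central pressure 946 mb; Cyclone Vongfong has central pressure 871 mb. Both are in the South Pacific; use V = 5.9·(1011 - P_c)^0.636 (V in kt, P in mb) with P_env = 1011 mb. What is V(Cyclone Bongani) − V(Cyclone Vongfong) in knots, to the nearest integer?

-53 kt

Cyclone Bongani: ΔP = 65; V ≈ 5.9 × 65^0.636 ≈ 83.92 kt.
Cyclone Vongfong: ΔP = 140; V ≈ 5.9 × 140^0.636 ≈ 136.71 kt.
Difference ≈ 83.92 − 136.71 = -52.79 → -53 kt.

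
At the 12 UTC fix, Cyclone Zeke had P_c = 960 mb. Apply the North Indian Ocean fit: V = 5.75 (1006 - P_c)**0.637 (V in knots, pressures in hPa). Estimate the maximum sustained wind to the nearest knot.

66 kt

ΔP = 1006 − 960 = 46 mb.
46^0.637 ≈ 11.460.
V ≈ 5.75 × 11.460 ≈ 65.9 kt.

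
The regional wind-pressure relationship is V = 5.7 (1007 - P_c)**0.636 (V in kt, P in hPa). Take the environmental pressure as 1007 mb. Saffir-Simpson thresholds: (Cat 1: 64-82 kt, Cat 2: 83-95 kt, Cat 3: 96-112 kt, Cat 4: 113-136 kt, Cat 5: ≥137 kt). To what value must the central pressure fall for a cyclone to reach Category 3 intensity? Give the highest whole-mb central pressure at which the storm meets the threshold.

Category 3 begins at V = 96 kt.
Required ΔP = (96/5.7)^(1/0.636) = 16.842^1.572 ≈ 84.78 mb.
P_c ≤ 1007 − 84.78 = 922.22, so the highest integer P_c is 922 mb.

922 mb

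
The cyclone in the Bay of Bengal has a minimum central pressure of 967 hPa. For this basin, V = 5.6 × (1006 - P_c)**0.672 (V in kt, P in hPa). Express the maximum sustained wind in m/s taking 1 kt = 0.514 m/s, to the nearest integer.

ΔP = 1006 − 967 = 39 hPa.
V ≈ 5.6 × 39^0.672 = 5.6 × 11.727 ≈ 65.672 kt.
65.672 × 0.514 ≈ 33.76 m/s → 34 m/s.

34 m/s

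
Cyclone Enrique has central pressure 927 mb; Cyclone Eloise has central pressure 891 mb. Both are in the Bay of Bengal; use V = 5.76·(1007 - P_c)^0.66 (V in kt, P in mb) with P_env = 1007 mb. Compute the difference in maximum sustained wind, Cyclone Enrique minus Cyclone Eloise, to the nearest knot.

-29 kt

Cyclone Enrique: ΔP = 80; V ≈ 5.76 × 80^0.66 ≈ 103.86 kt.
Cyclone Eloise: ΔP = 116; V ≈ 5.76 × 116^0.66 ≈ 132.73 kt.
Difference ≈ 103.86 − 132.73 = -28.87 → -29 kt.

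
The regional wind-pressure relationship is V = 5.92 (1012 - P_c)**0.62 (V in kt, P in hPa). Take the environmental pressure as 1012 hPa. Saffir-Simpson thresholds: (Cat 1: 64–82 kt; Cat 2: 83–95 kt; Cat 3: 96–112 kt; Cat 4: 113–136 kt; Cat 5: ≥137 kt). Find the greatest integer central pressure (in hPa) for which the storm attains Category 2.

941 hPa

Category 2 begins at V = 83 kt.
Required ΔP = (83/5.92)^(1/0.62) = 14.020^1.613 ≈ 70.73 hPa.
P_c ≤ 1012 − 70.73 = 941.27, so the highest integer P_c is 941 hPa.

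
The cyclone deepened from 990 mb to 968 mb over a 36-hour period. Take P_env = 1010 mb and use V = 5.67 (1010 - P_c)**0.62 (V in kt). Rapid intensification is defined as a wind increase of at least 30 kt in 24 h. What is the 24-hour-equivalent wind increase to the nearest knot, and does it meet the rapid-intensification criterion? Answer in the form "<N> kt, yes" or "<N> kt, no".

14 kt, no

V₁: ΔP = 20, V ≈ 5.67 × 20^0.62 ≈ 36.33 kt.
V₂: ΔP = 42, V ≈ 5.67 × 42^0.62 ≈ 57.54 kt.
ΔV over 36 h = 21.21 kt → 24 h equivalent = 21.21 × 24/36 ≈ 14.14 kt.
14 kt < 30 kt ⇒ not rapid intensification.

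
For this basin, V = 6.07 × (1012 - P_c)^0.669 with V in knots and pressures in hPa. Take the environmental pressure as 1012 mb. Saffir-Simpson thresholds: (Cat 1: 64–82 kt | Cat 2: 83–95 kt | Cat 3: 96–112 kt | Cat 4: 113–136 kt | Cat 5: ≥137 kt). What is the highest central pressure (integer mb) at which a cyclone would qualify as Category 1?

Category 1 begins at V = 64 kt.
Required ΔP = (64/6.07)^(1/0.669) = 10.544^1.495 ≈ 33.82 mb.
P_c ≤ 1012 − 33.82 = 978.18, so the highest integer P_c is 978 mb.

978 mb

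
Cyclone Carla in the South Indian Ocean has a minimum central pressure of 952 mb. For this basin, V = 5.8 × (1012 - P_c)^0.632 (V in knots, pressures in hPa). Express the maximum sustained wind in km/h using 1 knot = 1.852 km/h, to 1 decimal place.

142.8 km/h

ΔP = 1012 − 952 = 60 mb.
V ≈ 5.8 × 60^0.632 = 5.8 × 13.298 ≈ 77.129 kt.
77.129 × 1.852 ≈ 142.84 km/h → 142.8 km/h.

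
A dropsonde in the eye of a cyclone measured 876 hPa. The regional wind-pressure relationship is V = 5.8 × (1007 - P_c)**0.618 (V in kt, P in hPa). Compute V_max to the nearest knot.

118 kt

ΔP = 1007 − 876 = 131 hPa.
131^0.618 ≈ 20.346.
V ≈ 5.8 × 20.346 ≈ 118.0 kt.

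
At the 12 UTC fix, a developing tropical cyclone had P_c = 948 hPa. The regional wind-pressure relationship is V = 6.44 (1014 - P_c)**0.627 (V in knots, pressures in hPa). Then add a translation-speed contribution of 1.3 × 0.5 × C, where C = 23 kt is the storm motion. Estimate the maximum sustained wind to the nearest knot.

104 kt

ΔP = 1014 − 948 = 66 hPa.
66^0.627 ≈ 13.831.
V ≈ 6.44 × 13.831 ≈ 89.1 kt.
Translation term: 1.3 × 0.5 × 23 = 14.95 kt.
Corrected V ≈ 104.05 kt → 104 kt.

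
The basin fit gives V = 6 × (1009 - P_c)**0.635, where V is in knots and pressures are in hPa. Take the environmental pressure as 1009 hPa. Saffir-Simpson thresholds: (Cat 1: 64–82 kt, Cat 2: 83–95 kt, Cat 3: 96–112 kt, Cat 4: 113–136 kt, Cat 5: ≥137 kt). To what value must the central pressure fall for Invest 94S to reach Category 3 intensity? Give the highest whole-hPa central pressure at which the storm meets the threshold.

Category 3 begins at V = 96 kt.
Required ΔP = (96/6)^(1/0.635) = 16.000^1.575 ≈ 78.75 hPa.
P_c ≤ 1009 − 78.75 = 930.25, so the highest integer P_c is 930 hPa.

930 hPa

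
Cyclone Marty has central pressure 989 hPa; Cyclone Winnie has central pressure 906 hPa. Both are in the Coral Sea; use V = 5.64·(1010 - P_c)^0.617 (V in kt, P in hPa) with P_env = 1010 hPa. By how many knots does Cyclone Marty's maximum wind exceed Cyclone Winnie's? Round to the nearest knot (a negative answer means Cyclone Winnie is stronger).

-62 kt

Cyclone Marty: ΔP = 21; V ≈ 5.64 × 21^0.617 ≈ 36.91 kt.
Cyclone Winnie: ΔP = 104; V ≈ 5.64 × 104^0.617 ≈ 99.03 kt.
Difference ≈ 36.91 − 99.03 = -62.12 → -62 kt.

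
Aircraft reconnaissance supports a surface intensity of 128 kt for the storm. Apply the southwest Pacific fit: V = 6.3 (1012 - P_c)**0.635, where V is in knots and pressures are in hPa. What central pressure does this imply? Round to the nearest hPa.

897 hPa

ΔP = (V / 6.3)^(1/0.635) = (128/6.3)^1.575.
128/6.3 = 20.317; 20.317^1.575 ≈ 114.72 hPa.
P_c = 1012 − 114.72 = 897.28 ≈ 897 hPa.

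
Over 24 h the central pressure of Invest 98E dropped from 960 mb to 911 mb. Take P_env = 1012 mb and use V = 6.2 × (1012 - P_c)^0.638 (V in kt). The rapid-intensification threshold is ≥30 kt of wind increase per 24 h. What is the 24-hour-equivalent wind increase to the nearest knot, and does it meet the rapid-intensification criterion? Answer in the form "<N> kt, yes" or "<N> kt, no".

V₁: ΔP = 52, V ≈ 6.2 × 52^0.638 ≈ 77.13 kt.
V₂: ΔP = 101, V ≈ 6.2 × 101^0.638 ≈ 117.80 kt.
ΔV over 24 h = 40.67 kt → 24 h equivalent = 40.67 × 24/24 ≈ 40.67 kt.
41 kt ≥ 30 kt ⇒ rapid intensification.

41 kt, yes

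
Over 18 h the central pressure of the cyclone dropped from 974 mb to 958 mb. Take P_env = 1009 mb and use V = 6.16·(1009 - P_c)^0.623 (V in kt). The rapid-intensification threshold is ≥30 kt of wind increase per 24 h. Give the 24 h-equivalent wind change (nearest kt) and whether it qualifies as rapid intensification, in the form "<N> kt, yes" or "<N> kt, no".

20 kt, no

V₁: ΔP = 35, V ≈ 6.16 × 35^0.623 ≈ 56.43 kt.
V₂: ΔP = 51, V ≈ 6.16 × 51^0.623 ≈ 71.35 kt.
ΔV over 18 h = 14.92 kt → 24 h equivalent = 14.92 × 24/18 ≈ 19.89 kt.
20 kt < 30 kt ⇒ not rapid intensification.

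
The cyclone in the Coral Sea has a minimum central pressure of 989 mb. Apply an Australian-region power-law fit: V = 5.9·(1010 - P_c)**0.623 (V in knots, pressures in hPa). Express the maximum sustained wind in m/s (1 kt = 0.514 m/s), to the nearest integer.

20 m/s

ΔP = 1010 − 989 = 21 mb.
V ≈ 5.9 × 21^0.623 = 5.9 × 6.664 ≈ 39.318 kt.
39.318 × 0.514 ≈ 20.21 m/s → 20 m/s.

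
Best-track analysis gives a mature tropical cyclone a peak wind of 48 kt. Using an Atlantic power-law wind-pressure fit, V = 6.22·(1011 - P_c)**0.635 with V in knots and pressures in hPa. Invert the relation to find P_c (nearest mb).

ΔP = (V / 6.22)^(1/0.635) = (48/6.22)^1.575.
48/6.22 = 7.717; 7.717^1.575 ≈ 24.98 mb.
P_c = 1011 − 24.98 = 986.02 ≈ 986 mb.

986 mb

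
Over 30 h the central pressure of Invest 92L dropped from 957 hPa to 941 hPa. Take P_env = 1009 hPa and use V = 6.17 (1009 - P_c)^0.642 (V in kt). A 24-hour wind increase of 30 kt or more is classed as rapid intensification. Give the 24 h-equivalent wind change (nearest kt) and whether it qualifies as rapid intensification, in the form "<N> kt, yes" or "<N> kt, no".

V₁: ΔP = 52, V ≈ 6.17 × 52^0.642 ≈ 77.98 kt.
V₂: ΔP = 68, V ≈ 6.17 × 68^0.642 ≈ 92.63 kt.
ΔV over 30 h = 14.65 kt → 24 h equivalent = 14.65 × 24/30 ≈ 11.72 kt.
12 kt < 30 kt ⇒ not rapid intensification.

12 kt, no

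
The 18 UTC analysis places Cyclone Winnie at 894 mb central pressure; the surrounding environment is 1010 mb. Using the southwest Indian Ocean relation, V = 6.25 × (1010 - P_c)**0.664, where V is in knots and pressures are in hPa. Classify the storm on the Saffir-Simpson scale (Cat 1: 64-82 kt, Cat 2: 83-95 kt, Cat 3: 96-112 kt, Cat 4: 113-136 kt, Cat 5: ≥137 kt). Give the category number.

5

ΔP = 1010 − 894 = 116 mb.
V ≈ 6.25 × 116^0.664 = 6.25 × 23.49 ≈ 147 kt.
147 kt falls in the Category 5 band.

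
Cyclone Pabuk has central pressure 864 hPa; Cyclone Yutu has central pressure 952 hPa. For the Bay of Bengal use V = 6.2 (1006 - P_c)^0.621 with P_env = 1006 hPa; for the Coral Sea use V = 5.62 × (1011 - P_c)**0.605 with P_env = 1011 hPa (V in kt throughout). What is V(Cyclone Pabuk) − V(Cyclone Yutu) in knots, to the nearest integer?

Cyclone Pabuk: ΔP = 142; V ≈ 6.2 × 142^0.621 ≈ 134.57 kt.
Cyclone Yutu: ΔP = 59; V ≈ 5.62 × 59^0.605 ≈ 66.24 kt.
Difference ≈ 134.57 − 66.24 = 68.33 → 68 kt.

68 kt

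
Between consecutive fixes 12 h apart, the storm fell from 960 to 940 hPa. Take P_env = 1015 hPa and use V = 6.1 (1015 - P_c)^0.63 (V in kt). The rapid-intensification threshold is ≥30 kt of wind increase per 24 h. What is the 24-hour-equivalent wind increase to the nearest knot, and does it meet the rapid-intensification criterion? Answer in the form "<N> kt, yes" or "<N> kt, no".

33 kt, yes

V₁: ΔP = 55, V ≈ 6.1 × 55^0.63 ≈ 76.17 kt.
V₂: ΔP = 75, V ≈ 6.1 × 75^0.63 ≈ 92.60 kt.
ΔV over 12 h = 16.43 kt → 24 h equivalent = 16.43 × 24/12 ≈ 32.86 kt.
33 kt ≥ 30 kt ⇒ rapid intensification.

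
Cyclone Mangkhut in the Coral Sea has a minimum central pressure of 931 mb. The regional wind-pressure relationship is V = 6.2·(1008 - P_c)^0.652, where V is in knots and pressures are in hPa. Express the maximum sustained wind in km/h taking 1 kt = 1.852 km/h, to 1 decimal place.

ΔP = 1008 − 931 = 77 mb.
V ≈ 6.2 × 77^0.652 = 6.2 × 16.982 ≈ 105.289 kt.
105.289 × 1.852 ≈ 195.00 km/h → 195.0 km/h.

195.0 km/h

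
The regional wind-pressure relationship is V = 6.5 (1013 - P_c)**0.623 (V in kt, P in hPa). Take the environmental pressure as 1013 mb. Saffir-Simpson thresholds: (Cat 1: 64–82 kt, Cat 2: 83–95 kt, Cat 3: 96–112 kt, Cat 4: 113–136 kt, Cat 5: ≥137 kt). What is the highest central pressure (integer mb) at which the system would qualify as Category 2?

953 mb

Category 2 begins at V = 83 kt.
Required ΔP = (83/6.5)^(1/0.623) = 12.769^1.605 ≈ 59.64 mb.
P_c ≤ 1013 − 59.64 = 953.36, so the highest integer P_c is 953 mb.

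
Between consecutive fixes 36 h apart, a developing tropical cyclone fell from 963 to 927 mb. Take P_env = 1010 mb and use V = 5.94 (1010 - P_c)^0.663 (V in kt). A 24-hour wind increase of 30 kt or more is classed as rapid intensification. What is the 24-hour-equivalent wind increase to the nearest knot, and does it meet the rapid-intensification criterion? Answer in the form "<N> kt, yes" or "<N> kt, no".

V₁: ΔP = 47, V ≈ 5.94 × 47^0.663 ≈ 76.28 kt.
V₂: ΔP = 83, V ≈ 5.94 × 83^0.663 ≈ 111.21 kt.
ΔV over 36 h = 34.93 kt → 24 h equivalent = 34.93 × 24/36 ≈ 23.29 kt.
23 kt < 30 kt ⇒ not rapid intensification.

23 kt, no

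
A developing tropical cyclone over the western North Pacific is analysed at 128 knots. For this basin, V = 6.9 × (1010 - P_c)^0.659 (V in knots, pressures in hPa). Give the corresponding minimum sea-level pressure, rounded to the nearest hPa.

ΔP = (V / 6.9)^(1/0.659) = (128/6.9)^1.517.
128/6.9 = 18.551; 18.551^1.517 ≈ 84.08 hPa.
P_c = 1010 − 84.08 = 925.92 ≈ 926 hPa.

926 hPa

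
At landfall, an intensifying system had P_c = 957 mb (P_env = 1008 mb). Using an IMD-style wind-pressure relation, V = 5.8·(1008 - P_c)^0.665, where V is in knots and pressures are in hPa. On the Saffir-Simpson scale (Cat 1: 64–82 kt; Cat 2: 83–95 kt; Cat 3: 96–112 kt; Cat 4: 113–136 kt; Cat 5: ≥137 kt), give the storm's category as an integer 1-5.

1

ΔP = 1008 − 957 = 51 mb.
V ≈ 5.8 × 51^0.665 = 5.8 × 13.66 ≈ 79 kt.
79 kt falls in the Category 1 band.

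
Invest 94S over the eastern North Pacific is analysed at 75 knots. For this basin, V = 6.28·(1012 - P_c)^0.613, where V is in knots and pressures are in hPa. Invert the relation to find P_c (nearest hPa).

955 hPa

ΔP = (V / 6.28)^(1/0.613) = (75/6.28)^1.631.
75/6.28 = 11.943; 11.943^1.631 ≈ 57.16 hPa.
P_c = 1012 − 57.16 = 954.84 ≈ 955 hPa.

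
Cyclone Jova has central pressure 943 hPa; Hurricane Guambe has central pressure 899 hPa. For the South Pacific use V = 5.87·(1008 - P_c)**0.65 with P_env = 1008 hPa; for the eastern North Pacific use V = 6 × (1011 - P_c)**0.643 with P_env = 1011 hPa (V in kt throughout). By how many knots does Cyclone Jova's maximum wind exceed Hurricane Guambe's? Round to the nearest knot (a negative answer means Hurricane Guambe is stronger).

-36 kt

Cyclone Jova: ΔP = 65; V ≈ 5.87 × 65^0.65 ≈ 88.52 kt.
Hurricane Guambe: ΔP = 112; V ≈ 6 × 112^0.643 ≈ 124.68 kt.
Difference ≈ 88.52 − 124.68 = -36.16 → -36 kt.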